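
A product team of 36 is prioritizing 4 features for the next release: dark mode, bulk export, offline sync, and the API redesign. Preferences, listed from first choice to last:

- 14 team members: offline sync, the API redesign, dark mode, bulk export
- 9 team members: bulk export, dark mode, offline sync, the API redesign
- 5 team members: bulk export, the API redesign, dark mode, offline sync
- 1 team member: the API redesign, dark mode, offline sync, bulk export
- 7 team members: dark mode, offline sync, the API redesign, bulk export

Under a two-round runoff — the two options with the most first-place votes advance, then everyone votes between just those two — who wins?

Round 1 first-place votes: dark mode 7, bulk export 14, offline sync 14, the API redesign 1.
offline sync and bulk export advance.
Runoff: offline sync is preferred to bulk export by 22 voters; bulk export by 14.
offline sync wins the runoff.

offline sync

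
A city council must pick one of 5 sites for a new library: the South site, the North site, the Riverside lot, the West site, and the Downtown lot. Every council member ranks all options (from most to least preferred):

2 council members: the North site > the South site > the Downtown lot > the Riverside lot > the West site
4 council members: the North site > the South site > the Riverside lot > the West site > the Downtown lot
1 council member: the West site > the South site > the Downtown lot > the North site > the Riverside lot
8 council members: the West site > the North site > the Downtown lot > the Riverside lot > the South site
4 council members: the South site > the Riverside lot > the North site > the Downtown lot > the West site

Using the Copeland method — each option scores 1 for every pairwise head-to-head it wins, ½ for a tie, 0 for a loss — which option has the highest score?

the North site

the South site: beats the Riverside lot, the West site, and the Downtown lot; loses to the North site → score 3.
the North site: beats the South site, the Riverside lot, the West site, and the Downtown lot → score 4.
the Riverside lot: beats the West site; loses to the South site, the North site, and the Downtown lot → score 1.
the West site: beats the Downtown lot; loses to the South site, the North site, and the Riverside lot → score 1.
the Downtown lot: beats the Riverside lot; loses to the South site, the North site, and the West site → score 1.
the North site has the best pairwise record.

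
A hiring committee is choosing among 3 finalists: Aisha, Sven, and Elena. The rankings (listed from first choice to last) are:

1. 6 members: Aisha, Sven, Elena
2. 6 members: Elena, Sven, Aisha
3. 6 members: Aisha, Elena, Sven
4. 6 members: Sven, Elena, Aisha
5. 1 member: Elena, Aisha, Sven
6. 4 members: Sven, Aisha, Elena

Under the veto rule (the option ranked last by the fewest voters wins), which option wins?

Last-place votes: Aisha 12, Sven 7, Elena 10.
Sven is ranked last by the fewest voters, so Sven wins.

Sven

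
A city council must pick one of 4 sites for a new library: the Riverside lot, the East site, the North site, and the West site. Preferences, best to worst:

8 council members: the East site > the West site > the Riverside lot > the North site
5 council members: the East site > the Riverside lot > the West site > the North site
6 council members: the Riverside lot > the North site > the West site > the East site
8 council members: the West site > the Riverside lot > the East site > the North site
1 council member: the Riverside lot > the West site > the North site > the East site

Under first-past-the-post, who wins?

the East site

First-place votes: the Riverside lot 7, the East site 13, the North site 0, the West site 8.
the East site has the most first-place votes.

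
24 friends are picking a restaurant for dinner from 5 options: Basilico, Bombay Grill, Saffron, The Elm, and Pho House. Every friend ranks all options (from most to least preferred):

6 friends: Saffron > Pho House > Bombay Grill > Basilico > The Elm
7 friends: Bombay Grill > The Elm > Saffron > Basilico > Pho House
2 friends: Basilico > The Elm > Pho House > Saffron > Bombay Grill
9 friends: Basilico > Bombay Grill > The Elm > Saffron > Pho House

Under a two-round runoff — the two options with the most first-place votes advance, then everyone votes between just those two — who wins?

Bombay Grill

Round 1 first-place votes: Basilico 11, Bombay Grill 7, Saffron 6, The Elm 0, Pho House 0.
Basilico and Bombay Grill advance.
Runoff: Basilico is preferred to Bombay Grill by 11 voters; Bombay Grill by 13.
Bombay Grill wins the runoff.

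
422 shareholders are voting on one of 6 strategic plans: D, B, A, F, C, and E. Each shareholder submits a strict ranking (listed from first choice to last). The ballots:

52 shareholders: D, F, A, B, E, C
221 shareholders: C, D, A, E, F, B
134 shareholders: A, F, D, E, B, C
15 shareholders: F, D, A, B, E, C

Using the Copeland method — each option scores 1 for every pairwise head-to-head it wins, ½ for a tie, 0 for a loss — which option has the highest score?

D: beats B, A, F, and E; loses to C → score 4.
B: loses to D, A, F, C, and E → score 0.
A: beats B, F, and E; loses to D and C → score 3.
F: beats B; loses to D, A, C, and E → score 1.
C: beats D, B, A, F, and E → score 5.
E: beats B and F; loses to D, A, and C → score 2.
C has the best pairwise record.

C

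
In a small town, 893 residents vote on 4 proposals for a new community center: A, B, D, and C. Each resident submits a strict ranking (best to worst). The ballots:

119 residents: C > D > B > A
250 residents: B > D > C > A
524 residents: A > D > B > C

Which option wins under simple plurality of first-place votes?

A

First-place votes: A 524, B 250, D 0, C 119.
A has the most first-place votes.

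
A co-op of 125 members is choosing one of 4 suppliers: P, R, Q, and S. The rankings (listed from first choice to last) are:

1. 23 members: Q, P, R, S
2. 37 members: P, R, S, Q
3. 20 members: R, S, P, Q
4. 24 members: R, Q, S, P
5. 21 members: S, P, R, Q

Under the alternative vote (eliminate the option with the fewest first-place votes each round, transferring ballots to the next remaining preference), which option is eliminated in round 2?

Round 1: P 37, R 44, Q 23, S 21. Eliminate S.
Round 2: P 58, R 44, Q 23. Eliminate Q.

Q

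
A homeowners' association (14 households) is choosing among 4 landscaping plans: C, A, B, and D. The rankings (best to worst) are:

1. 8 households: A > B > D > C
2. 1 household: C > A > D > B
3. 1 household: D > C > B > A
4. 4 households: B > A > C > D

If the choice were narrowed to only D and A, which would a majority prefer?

A

Voters preferring D to A: 1; preferring A to D: 13.
A wins the head-to-head.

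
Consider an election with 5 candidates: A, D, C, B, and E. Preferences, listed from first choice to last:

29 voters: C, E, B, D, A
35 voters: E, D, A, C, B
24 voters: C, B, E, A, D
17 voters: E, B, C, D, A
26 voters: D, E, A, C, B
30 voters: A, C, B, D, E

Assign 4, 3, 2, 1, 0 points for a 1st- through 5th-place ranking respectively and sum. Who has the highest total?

A: 29·0 + 35·2 + 24·1 + 17·0 + 26·2 + 30·4 = 266
D: 29·1 + 35·3 + 24·0 + 17·1 + 26·4 + 30·1 = 285
C: 29·4 + 35·1 + 24·4 + 17·2 + 26·1 + 30·3 = 397
B: 29·2 + 35·0 + 24·3 + 17·3 + 26·0 + 30·2 = 241
E: 29·3 + 35·4 + 24·2 + 17·4 + 26·3 + 30·0 = 421
E has the highest Borda score (421).

E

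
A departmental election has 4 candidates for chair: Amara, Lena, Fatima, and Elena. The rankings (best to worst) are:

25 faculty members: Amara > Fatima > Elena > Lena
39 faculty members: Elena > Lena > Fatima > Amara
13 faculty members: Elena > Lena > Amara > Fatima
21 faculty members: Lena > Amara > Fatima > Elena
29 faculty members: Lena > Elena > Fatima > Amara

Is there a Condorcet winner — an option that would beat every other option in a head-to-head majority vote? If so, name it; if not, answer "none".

Elena

Elena vs Amara: 81–46 for Elena.
Elena vs Lena: 77–50 for Elena.
Elena vs Fatima: 81–46 for Elena.
Elena beats every other option head-to-head.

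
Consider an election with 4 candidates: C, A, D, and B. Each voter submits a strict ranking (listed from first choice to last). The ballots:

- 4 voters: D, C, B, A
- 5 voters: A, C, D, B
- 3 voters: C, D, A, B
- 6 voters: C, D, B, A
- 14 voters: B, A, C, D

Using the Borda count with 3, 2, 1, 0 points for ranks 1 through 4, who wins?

C

C: 4·2 + 5·2 + 3·3 + 6·3 + 14·1 = 59
A: 4·0 + 5·3 + 3·1 + 6·0 + 14·2 = 46
D: 4·3 + 5·1 + 3·2 + 6·2 + 14·0 = 35
B: 4·1 + 5·0 + 3·0 + 6·1 + 14·3 = 52
C has the highest Borda score (59).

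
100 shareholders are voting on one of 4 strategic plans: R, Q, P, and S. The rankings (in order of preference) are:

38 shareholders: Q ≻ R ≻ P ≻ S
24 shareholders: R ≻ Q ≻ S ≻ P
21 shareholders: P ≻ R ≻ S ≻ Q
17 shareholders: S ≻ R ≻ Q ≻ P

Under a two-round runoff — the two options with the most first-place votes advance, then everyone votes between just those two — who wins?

Round 1 first-place votes: R 24, Q 38, P 21, S 17.
Q and R advance.
Runoff: Q is preferred to R by 38 voters; R by 62.
R wins the runoff.

R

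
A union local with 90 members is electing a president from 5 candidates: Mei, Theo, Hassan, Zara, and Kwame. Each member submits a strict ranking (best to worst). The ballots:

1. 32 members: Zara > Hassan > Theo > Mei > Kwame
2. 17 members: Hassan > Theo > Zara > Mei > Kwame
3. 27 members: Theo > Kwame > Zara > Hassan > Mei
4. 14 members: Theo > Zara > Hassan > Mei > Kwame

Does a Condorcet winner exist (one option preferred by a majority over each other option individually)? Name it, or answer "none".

none

Checking pairwise contests:
Theo beats Mei 90–0.
Hassan beats Theo 49–41.
Zara beats Hassan 73–17.
Theo beats Zara 58–32.
Mei beats Kwame 63–27.
Every option loses at least one head-to-head, so there is no Condorcet winner.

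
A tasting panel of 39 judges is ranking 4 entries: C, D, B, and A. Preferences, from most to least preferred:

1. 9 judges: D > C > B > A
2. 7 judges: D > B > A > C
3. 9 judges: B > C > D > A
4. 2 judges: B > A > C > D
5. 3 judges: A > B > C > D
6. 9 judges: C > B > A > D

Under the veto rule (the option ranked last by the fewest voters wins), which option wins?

B

Last-place votes: C 7, D 14, B 0, A 18.
B is ranked last by the fewest voters, so B wins.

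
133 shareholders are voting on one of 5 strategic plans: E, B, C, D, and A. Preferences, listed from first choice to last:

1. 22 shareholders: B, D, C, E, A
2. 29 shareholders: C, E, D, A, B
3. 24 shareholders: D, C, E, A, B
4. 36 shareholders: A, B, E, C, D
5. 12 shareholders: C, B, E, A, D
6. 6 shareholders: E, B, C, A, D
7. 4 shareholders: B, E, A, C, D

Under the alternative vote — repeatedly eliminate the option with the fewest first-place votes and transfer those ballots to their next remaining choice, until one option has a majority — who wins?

C

Round 1: E 6, B 26, C 41, D 24, A 36. Eliminate E.
Round 2: B 32, C 41, D 24, A 36. Eliminate D.
Round 3: B 32, C 65, A 36. Eliminate B.
Round 4: C 93, A 40. C has a majority.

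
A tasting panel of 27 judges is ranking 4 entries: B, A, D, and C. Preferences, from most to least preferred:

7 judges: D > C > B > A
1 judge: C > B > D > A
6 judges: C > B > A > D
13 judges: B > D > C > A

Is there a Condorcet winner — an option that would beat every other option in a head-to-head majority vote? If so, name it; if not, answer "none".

Checking pairwise contests:
C beats B 14–13.
B beats A 27–0.
B beats D 20–7.
D beats C 20–7.
Every option loses at least one head-to-head, so there is no Condorcet winner.

none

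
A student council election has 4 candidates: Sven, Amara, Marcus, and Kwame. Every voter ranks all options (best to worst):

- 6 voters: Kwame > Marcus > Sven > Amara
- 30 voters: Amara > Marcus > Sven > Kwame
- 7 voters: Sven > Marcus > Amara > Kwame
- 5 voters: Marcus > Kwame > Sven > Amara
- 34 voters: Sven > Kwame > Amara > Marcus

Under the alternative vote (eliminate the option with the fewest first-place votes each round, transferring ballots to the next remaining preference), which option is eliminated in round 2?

Kwame

Round 1: Sven 41, Amara 30, Marcus 5, Kwame 6. Eliminate Marcus.
Round 2: Sven 41, Amara 30, Kwame 11. Eliminate Kwame.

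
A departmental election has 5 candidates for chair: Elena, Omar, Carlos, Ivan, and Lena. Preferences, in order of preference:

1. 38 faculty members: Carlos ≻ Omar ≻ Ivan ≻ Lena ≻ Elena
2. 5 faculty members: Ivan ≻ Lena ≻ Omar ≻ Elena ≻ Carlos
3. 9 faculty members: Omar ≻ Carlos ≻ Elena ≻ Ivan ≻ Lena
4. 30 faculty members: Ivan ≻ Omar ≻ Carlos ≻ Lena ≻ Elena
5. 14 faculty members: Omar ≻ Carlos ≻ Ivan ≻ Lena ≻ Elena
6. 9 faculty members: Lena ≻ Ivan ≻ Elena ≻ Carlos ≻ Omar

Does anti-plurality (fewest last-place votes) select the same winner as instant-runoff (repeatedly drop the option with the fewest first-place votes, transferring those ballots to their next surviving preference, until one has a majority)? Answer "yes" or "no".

Anti-plurality — last-place votes: Elena 82, Omar 9, Carlos 5, Ivan 0, Lena 9. Winner: Ivan.
Instant-runoff — R1 Elena 0, Omar 23, Carlos 38, Ivan 35, Lena 9 (Elena out); R2 Omar 23, Carlos 38, Ivan 35, Lena 9 (Lena out); R3 Omar 23, Carlos 38, Ivan 44 (Omar out); R4 Carlos 61, Ivan 44 (Carlos winner). Winner: Carlos.
The two methods disagree.

no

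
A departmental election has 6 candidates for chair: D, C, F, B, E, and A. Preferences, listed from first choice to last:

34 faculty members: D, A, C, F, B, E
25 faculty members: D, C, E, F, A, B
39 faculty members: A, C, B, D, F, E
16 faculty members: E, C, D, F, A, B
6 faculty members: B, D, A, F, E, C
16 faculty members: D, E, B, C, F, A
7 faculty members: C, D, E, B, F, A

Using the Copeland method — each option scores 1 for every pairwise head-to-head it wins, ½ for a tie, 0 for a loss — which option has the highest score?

D

D: beats C, F, B, E, and A → score 5.
C: beats F, B, and E; loses to D and A → score 3.
F: beats B and E; loses to D, C, and A → score 2.
B: beats E; loses to D, C, F, and A → score 1.
E: loses to D, C, F, B, and A → score 0.
A: beats C, F, B, and E; loses to D → score 4.
D has the best pairwise record.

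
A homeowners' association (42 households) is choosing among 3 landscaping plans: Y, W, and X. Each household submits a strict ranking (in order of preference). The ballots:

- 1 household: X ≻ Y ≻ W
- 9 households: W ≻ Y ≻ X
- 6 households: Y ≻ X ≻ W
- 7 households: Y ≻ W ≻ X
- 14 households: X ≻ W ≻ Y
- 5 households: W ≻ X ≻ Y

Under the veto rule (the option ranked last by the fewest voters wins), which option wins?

Last-place votes: Y 19, W 7, X 16.
W is ranked last by the fewest voters, so W wins.

W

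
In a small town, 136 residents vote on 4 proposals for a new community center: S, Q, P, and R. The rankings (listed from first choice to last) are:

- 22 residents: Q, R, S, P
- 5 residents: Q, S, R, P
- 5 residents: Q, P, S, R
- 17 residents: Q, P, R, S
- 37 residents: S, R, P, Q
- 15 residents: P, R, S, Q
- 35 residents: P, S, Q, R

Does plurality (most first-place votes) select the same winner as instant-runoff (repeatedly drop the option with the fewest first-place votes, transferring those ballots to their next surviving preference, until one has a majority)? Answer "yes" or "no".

Plurality — first-place votes: S 37, Q 49, P 50, R 0. Winner: P.
Instant-runoff — R1 S 37, Q 49, P 50, R 0 (R out); R2 S 37, Q 49, P 50 (S out); R3 Q 49, P 87 (P winner). Winner: P.
The two methods agree.

yes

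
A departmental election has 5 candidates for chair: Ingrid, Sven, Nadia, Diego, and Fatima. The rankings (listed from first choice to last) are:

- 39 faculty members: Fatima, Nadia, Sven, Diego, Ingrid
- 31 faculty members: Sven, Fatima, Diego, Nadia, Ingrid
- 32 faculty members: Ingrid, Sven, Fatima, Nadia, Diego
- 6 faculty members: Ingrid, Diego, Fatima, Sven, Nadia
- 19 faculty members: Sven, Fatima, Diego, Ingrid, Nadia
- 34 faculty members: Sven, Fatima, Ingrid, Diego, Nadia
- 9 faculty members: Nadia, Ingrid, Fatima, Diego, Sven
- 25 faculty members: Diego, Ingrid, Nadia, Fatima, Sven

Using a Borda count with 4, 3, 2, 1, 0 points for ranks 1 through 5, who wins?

Ingrid: 39·0 + 31·0 + 32·4 + 6·4 + 19·1 + 34·2 + 9·3 + 25·3 = 341
Sven: 39·2 + 31·4 + 32·3 + 6·1 + 19·4 + 34·4 + 9·0 + 25·0 = 516
Nadia: 39·3 + 31·1 + 32·1 + 6·0 + 19·0 + 34·0 + 9·4 + 25·2 = 266
Diego: 39·1 + 31·2 + 32·0 + 6·3 + 19·2 + 34·1 + 9·1 + 25·4 = 300
Fatima: 39·4 + 31·3 + 32·2 + 6·2 + 19·3 + 34·3 + 9·2 + 25·1 = 527
Fatima has the highest Borda score (527).

Fatima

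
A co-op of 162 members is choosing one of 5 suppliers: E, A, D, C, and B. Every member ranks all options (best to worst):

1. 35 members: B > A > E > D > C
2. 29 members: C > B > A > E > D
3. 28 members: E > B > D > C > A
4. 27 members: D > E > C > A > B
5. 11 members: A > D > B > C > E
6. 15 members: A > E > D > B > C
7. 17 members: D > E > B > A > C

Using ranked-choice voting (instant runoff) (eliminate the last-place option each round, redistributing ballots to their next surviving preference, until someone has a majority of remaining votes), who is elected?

B

Round 1: E 28, A 26, D 44, C 29, B 35. Eliminate A.
Round 2: E 43, D 55, C 29, B 35. Eliminate C.
Round 3: E 43, D 55, B 64. Eliminate E.
Round 4: D 70, B 92. B has a majority.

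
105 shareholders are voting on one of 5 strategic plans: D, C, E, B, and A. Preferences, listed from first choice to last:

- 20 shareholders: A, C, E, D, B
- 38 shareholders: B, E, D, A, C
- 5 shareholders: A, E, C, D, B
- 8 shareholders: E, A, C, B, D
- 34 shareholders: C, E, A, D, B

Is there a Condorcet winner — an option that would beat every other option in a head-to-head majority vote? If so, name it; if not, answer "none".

none

Checking pairwise contests:
C beats D 67–38.
A beats C 71–34.
C beats E 54–51.
D beats B 59–46.
E beats A 80–25.
Every option loses at least one head-to-head, so there is no Condorcet winner.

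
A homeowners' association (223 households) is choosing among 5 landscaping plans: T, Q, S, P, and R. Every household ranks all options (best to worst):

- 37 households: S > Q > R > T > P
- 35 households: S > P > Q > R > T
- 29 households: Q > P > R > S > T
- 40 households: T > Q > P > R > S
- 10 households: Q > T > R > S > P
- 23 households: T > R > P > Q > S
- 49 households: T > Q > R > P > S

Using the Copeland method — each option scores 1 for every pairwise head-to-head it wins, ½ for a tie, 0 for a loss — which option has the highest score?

T: beats Q, S, P, and R → score 4.
Q: beats S, P, and R; loses to T → score 3.
S: loses to T, Q, P, and R → score 0.
P: beats S; loses to T, Q, and R → score 1.
R: beats S and P; loses to T and Q → score 2.
T has the best pairwise record.

T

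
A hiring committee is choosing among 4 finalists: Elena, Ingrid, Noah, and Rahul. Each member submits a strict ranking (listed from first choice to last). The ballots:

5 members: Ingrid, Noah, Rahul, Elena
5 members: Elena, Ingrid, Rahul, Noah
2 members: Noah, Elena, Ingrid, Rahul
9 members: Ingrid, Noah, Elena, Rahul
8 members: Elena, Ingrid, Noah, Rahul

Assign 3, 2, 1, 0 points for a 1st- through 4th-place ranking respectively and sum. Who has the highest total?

Ingrid

Elena: 5·0 + 5·3 + 2·2 + 9·1 + 8·3 = 52
Ingrid: 5·3 + 5·2 + 2·1 + 9·3 + 8·2 = 70
Noah: 5·2 + 5·0 + 2·3 + 9·2 + 8·1 = 42
Rahul: 5·1 + 5·1 + 2·0 + 9·0 + 8·0 = 10
Ingrid has the highest Borda score (70).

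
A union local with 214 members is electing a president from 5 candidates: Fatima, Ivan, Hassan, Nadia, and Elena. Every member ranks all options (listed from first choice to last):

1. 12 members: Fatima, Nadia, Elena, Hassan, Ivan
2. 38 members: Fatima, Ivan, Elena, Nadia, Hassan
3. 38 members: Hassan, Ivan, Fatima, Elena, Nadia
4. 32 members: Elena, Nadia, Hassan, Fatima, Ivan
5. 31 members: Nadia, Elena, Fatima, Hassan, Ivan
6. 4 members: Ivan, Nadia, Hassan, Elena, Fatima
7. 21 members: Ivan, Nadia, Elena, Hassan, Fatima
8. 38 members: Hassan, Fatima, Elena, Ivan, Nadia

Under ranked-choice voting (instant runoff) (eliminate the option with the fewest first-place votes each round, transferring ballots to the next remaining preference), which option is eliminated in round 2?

Round 1: Fatima 50, Ivan 25, Hassan 76, Nadia 31, Elena 32. Eliminate Ivan.
Round 2: Fatima 50, Hassan 76, Nadia 56, Elena 32. Eliminate Elena.

Elena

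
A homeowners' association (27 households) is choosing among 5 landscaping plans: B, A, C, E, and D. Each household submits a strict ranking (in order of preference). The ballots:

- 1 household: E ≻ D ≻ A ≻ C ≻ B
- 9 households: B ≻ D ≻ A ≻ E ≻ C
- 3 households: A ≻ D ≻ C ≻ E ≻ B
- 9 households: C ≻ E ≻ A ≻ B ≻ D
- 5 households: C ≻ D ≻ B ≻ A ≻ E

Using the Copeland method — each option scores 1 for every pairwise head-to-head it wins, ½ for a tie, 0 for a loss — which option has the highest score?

C

B: beats A, E, and D; loses to C → score 3.
A: beats E; loses to B, C, and D → score 1.
C: beats B, A, E, and D → score 4.
E: loses to B, A, C, and D → score 0.
D: beats A and E; loses to B and C → score 2.
C has the best pairwise record.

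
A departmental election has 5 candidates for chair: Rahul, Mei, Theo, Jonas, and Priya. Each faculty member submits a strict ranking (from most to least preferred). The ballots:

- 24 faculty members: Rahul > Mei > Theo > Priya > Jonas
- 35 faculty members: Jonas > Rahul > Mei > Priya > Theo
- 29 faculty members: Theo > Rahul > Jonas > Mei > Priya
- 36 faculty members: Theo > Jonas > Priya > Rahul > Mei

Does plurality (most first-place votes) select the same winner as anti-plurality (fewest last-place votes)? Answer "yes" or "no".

no

Plurality — first-place votes: Rahul 24, Mei 0, Theo 65, Jonas 35, Priya 0. Winner: Theo.
Anti-plurality — last-place votes: Rahul 0, Mei 36, Theo 35, Jonas 24, Priya 29. Winner: Rahul.
The two methods disagree.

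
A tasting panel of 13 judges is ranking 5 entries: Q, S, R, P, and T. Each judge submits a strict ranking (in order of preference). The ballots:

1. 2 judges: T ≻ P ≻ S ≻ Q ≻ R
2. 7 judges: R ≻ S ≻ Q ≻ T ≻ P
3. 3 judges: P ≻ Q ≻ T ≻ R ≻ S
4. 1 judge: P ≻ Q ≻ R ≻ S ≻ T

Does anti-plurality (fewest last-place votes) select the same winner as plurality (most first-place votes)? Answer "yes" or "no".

no

Anti-plurality — last-place votes: Q 0, S 3, R 2, P 7, T 1. Winner: Q.
Plurality — first-place votes: Q 0, S 0, R 7, P 4, T 2. Winner: R.
The two methods disagree.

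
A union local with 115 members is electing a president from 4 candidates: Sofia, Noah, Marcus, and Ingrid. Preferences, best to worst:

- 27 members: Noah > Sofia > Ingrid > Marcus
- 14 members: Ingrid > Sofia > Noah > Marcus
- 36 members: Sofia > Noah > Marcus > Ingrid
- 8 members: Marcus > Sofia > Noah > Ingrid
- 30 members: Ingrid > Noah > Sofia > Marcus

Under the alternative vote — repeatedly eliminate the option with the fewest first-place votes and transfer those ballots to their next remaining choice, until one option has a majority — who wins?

Round 1: Sofia 36, Noah 27, Marcus 8, Ingrid 44. Eliminate Marcus.
Round 2: Sofia 44, Noah 27, Ingrid 44. Eliminate Noah.
Round 3: Sofia 71, Ingrid 44. Sofia has a majority.

Sofia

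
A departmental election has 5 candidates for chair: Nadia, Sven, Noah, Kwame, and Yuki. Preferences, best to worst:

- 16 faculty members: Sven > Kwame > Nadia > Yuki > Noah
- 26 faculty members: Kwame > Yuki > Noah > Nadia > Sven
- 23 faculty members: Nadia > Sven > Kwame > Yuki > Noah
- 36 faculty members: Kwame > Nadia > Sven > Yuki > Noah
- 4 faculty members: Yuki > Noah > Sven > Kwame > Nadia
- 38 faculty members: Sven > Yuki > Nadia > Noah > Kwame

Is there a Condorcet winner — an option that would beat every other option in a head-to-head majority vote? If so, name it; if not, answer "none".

Checking pairwise contests:
Kwame beats Nadia 82–61.
Nadia beats Sven 85–58.
Nadia beats Noah 113–30.
Sven beats Kwame 81–62.
Nadia beats Yuki 75–68.
Every option loses at least one head-to-head, so there is no Condorcet winner.

none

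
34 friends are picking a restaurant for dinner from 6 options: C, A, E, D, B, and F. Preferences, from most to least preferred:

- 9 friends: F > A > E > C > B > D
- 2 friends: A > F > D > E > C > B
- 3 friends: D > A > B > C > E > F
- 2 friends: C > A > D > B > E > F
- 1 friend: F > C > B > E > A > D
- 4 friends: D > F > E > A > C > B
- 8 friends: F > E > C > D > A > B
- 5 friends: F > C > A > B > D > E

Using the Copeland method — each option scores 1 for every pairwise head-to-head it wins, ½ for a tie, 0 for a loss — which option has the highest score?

F

C: beats D and B; loses to A, E, and F → score 2.
A: beats C, E, D, and B; loses to F → score 4.
E: beats C, D, and B; loses to A and F → score 3.
D: beats B; loses to C, A, E, and F → score 1.
B: loses to C, A, E, D, and F → score 0.
F: beats C, A, E, D, and B → score 5.
F has the best pairwise record.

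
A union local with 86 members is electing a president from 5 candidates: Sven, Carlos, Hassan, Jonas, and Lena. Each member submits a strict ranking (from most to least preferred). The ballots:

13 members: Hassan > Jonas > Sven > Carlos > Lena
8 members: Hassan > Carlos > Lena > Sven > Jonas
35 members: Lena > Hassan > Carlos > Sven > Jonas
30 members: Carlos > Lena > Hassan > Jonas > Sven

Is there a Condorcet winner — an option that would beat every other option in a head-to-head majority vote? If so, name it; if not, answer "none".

Checking pairwise contests:
Carlos beats Sven 73–13.
Hassan beats Carlos 56–30.
Lena beats Hassan 65–21.
Carlos beats Jonas 73–13.
Carlos beats Lena 51–35.
Every option loses at least one head-to-head, so there is no Condorcet winner.

none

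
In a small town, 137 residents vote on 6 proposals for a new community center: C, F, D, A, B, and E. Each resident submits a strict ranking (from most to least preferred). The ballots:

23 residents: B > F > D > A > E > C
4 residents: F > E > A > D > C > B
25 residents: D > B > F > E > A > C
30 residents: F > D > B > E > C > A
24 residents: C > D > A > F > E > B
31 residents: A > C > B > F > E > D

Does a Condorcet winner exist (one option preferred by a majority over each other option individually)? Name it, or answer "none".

none

Checking pairwise contests:
F beats C 82–55.
B beats F 79–58.
F beats D 88–49.
F beats A 82–55.
D beats B 83–54.
F beats E 137–0.
Every option loses at least one head-to-head, so there is no Condorcet winner.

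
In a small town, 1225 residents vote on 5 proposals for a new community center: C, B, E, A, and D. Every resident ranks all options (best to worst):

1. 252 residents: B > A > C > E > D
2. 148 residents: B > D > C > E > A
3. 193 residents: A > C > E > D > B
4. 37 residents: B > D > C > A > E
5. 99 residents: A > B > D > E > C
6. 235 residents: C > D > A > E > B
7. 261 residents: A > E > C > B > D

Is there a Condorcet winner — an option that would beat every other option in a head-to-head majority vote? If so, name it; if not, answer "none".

A vs C: 805–420 for A.
A vs B: 788–437 for A.
A vs E: 1077–148 for A.
A vs D: 805–420 for A.
A beats every other option head-to-head.

A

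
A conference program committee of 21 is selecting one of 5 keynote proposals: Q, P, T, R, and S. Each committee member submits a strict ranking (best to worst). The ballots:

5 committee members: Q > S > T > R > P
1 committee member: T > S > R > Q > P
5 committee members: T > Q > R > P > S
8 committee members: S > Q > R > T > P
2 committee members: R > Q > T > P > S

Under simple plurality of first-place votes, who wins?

First-place votes: Q 5, P 0, T 6, R 2, S 8.
S has the most first-place votes.

S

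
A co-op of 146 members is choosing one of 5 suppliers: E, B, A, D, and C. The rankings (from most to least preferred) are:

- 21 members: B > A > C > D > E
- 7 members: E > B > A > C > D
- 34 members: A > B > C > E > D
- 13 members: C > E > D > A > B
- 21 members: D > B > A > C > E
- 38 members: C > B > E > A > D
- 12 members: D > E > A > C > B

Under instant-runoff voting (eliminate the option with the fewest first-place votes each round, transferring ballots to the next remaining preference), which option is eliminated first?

Round 1: E 7, B 21, A 34, D 33, C 51. Eliminate E.

E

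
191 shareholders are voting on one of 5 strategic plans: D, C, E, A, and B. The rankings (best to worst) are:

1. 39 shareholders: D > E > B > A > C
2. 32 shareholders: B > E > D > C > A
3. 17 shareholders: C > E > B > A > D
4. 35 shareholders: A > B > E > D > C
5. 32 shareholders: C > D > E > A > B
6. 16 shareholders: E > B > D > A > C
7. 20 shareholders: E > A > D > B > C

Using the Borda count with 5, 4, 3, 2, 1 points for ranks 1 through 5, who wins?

E

D: 39·5 + 32·3 + 17·1 + 35·2 + 32·4 + 16·3 + 20·3 = 614
C: 39·1 + 32·2 + 17·5 + 35·1 + 32·5 + 16·1 + 20·1 = 419
E: 39·4 + 32·4 + 17·4 + 35·3 + 32·3 + 16·5 + 20·5 = 733
A: 39·2 + 32·1 + 17·2 + 35·5 + 32·2 + 16·2 + 20·4 = 495
B: 39·3 + 32·5 + 17·3 + 35·4 + 32·1 + 16·4 + 20·2 = 604
E has the highest Borda score (733).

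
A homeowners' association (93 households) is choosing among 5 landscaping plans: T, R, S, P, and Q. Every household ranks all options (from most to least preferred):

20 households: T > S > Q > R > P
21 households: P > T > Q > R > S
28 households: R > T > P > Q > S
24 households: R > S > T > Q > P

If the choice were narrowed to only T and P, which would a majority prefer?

Voters preferring T to P: 72; preferring P to T: 21.
T wins the head-to-head.

T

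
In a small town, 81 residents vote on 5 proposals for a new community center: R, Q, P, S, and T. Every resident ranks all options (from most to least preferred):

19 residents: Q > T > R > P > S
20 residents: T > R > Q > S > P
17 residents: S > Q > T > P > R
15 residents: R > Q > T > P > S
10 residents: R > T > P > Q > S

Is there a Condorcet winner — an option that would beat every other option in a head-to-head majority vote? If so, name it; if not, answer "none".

Checking pairwise contests:
T beats R 56–25.
R beats Q 45–36.
R beats P 64–17.
R beats S 64–17.
Q beats T 51–30.
Every option loses at least one head-to-head, so there is no Condorcet winner.

none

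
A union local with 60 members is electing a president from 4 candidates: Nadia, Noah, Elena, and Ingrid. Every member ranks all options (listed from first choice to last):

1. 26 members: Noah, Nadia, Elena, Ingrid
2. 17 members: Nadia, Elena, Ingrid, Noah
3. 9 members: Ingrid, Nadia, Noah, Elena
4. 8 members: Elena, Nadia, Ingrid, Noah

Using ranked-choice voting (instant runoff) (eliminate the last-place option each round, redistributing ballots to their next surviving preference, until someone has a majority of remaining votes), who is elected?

Round 1: Nadia 17, Noah 26, Elena 8, Ingrid 9. Eliminate Elena.
Round 2: Nadia 25, Noah 26, Ingrid 9. Eliminate Ingrid.
Round 3: Nadia 34, Noah 26. Nadia has a majority.

Nadia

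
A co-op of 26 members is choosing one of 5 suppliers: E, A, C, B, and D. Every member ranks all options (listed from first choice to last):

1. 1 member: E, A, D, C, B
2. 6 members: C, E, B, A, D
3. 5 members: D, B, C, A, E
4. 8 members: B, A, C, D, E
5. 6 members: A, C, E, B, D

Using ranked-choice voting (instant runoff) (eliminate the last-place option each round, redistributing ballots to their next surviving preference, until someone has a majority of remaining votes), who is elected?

B

Round 1: E 1, A 6, C 6, B 8, D 5. Eliminate E.
Round 2: A 7, C 6, B 8, D 5. Eliminate D.
Round 3: A 7, C 6, B 13. Eliminate C.
Round 4: A 7, B 19. B has a majority.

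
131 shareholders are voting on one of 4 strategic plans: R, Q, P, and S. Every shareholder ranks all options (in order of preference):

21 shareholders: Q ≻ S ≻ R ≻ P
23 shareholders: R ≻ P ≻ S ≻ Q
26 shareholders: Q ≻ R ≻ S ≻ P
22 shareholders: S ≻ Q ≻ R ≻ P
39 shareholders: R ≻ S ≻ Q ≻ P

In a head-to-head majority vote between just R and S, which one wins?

R

Voters preferring R to S: 88; preferring S to R: 43.
R wins the head-to-head.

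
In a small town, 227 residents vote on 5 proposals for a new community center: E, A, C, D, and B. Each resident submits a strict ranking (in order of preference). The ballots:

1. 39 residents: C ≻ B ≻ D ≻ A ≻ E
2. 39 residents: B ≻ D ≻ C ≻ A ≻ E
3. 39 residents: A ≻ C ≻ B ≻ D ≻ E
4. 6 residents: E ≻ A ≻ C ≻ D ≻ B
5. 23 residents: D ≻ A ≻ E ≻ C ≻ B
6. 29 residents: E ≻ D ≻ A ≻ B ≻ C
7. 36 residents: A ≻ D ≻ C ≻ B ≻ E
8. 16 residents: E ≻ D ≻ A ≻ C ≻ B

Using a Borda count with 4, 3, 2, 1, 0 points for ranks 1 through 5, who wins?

E: 39·0 + 39·0 + 39·0 + 6·4 + 23·2 + 29·4 + 36·0 + 16·4 = 250
A: 39·1 + 39·1 + 39·4 + 6·3 + 23·3 + 29·2 + 36·4 + 16·2 = 555
C: 39·4 + 39·2 + 39·3 + 6·2 + 23·1 + 29·0 + 36·2 + 16·1 = 474
D: 39·2 + 39·3 + 39·1 + 6·1 + 23·4 + 29·3 + 36·3 + 16·3 = 575
B: 39·3 + 39·4 + 39·2 + 6·0 + 23·0 + 29·1 + 36·1 + 16·0 = 416
D has the highest Borda score (575).

D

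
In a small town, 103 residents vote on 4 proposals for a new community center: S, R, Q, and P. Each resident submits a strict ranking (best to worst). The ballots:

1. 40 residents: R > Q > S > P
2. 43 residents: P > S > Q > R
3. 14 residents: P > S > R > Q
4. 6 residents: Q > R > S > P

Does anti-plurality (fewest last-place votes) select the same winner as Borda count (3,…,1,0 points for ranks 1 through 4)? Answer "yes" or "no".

no

Anti-plurality — last-place votes: S 0, R 43, Q 14, P 46. Winner: S.
Borda — scores: S 160, R 146, Q 141, P 171. Winner: P.
The two methods disagree.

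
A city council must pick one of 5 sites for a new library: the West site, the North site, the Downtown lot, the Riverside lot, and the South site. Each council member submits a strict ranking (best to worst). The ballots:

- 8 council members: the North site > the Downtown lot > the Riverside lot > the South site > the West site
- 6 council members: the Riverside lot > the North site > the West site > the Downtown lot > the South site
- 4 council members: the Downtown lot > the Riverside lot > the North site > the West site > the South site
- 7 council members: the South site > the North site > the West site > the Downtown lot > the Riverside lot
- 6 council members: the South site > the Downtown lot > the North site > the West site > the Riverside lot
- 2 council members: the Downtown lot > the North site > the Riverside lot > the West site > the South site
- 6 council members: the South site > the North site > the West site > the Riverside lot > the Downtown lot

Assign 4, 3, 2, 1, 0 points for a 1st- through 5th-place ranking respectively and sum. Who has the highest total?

the North site

the West site: 8·0 + 6·2 + 4·1 + 7·2 + 6·1 + 2·1 + 6·2 = 50
the North site: 8·4 + 6·3 + 4·2 + 7·3 + 6·2 + 2·3 + 6·3 = 115
the Downtown lot: 8·3 + 6·1 + 4·4 + 7·1 + 6·3 + 2·4 + 6·0 = 79
the Riverside lot: 8·2 + 6·4 + 4·3 + 7·0 + 6·0 + 2·2 + 6·1 = 62
the South site: 8·1 + 6·0 + 4·0 + 7·4 + 6·4 + 2·0 + 6·4 = 84
the North site has the highest Borda score (115).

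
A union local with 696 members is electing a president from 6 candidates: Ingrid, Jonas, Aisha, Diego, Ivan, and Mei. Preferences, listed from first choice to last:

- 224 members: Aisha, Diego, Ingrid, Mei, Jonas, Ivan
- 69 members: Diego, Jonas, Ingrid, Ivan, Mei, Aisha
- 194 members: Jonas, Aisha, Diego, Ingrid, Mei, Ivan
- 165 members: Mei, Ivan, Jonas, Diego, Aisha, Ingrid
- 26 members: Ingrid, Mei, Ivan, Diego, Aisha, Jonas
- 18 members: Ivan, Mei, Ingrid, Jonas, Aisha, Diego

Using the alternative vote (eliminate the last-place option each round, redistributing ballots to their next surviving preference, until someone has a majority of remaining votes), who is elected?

Round 1: Ingrid 26, Jonas 194, Aisha 224, Diego 69, Ivan 18, Mei 165. Eliminate Ivan.
Round 2: Ingrid 26, Jonas 194, Aisha 224, Diego 69, Mei 183. Eliminate Ingrid.
Round 3: Jonas 194, Aisha 224, Diego 69, Mei 209. Eliminate Diego.
Round 4: Jonas 263, Aisha 224, Mei 209. Eliminate Mei.
Round 5: Jonas 446, Aisha 250. Jonas has a majority.

Jonas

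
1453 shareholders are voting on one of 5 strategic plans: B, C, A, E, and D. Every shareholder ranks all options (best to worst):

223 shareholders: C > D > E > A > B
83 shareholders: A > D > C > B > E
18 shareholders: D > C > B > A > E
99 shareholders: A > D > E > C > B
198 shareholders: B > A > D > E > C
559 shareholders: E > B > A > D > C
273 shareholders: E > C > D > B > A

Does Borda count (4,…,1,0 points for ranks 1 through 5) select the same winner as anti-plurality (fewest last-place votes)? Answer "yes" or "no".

Borda — scores: B 2861, C 2030, A 2681, E 4170, D 2788. Winner: E.
Anti-plurality — last-place votes: B 322, C 757, A 273, E 101, D 0. Winner: D.
The two methods disagree.

no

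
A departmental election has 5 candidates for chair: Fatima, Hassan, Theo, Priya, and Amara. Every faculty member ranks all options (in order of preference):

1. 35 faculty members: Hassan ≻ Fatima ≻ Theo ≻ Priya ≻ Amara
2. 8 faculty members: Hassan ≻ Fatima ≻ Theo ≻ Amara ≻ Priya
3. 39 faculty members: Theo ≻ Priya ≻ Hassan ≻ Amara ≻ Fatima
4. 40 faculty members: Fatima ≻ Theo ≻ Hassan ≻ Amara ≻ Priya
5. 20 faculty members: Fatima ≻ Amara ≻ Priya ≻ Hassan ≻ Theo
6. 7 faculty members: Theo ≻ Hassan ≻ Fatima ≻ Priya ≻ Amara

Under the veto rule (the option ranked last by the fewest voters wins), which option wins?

Hassan

Last-place votes: Fatima 39, Hassan 0, Theo 20, Priya 48, Amara 42.
Hassan is ranked last by the fewest voters, so Hassan wins.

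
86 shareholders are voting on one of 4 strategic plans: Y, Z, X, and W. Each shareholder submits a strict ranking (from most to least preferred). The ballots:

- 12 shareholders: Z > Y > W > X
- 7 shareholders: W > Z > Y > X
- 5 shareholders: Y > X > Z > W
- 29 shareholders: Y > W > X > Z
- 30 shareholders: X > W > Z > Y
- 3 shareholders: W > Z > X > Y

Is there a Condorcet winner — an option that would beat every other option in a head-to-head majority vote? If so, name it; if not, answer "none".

Checking pairwise contests:
Z beats Y 52–34.
X beats Z 64–22.
Y beats X 53–33.
Y beats W 46–40.
Every option loses at least one head-to-head, so there is no Condorcet winner.

none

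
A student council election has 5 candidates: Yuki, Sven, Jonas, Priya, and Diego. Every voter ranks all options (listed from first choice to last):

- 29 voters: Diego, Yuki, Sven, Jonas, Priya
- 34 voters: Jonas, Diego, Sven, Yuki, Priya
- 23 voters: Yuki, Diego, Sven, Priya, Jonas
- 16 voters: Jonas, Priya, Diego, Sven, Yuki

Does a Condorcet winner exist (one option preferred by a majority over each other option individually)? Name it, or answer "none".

Diego

Diego vs Yuki: 79–23 for Diego.
Diego vs Sven: 102–0 for Diego.
Diego vs Jonas: 52–50 for Diego.
Diego vs Priya: 86–16 for Diego.
Diego beats every other option head-to-head.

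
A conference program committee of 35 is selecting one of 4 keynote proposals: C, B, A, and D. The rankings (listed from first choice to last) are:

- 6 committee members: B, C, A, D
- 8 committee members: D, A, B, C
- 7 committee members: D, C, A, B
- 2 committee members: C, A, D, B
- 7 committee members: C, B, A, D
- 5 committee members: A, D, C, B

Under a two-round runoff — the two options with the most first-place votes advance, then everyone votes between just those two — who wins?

D

Round 1 first-place votes: C 9, B 6, A 5, D 15.
D and C advance.
Runoff: D is preferred to C by 20 voters; C by 15.
D wins the runoff.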